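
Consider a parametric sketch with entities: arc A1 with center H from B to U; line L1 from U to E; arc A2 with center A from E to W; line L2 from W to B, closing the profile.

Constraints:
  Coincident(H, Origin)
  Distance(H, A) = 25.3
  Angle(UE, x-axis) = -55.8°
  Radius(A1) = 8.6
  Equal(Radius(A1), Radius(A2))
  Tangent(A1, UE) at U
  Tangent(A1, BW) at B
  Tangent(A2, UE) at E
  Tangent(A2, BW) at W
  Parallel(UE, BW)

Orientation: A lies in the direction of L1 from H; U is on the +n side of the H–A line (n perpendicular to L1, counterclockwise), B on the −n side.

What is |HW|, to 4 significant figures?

26.72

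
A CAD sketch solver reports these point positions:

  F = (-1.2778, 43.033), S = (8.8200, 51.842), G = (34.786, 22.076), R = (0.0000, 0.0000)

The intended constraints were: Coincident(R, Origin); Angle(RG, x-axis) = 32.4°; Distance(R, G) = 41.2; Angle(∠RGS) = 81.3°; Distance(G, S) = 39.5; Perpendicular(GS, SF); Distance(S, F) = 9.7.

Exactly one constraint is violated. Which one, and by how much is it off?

Distance(S, F) = 9.7 — off by 3.70.

R = (0.00, 0.00) ✓; RG at 32.40° ✓; |RG| = 41.20 ✓; ∠RGS = 81.30° ✓; |GS| = 39.50 ✓; ∠(GS, SF) = 90.00° ✓; |SF| = 13.40 ✗.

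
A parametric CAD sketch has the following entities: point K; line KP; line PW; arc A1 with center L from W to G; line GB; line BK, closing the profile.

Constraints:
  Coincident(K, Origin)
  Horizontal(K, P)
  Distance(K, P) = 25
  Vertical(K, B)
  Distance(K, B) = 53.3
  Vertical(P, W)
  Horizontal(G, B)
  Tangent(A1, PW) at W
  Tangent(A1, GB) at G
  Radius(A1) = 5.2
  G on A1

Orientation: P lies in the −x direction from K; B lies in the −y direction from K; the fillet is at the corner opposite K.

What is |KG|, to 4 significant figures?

56.86

The virtual corner opposite K is at (-25.00, -53.30). A1 meets PW tangentially, so LW is at right angles to PW and since A1 is tangent to GB there, LG ⟂ GB, with radius 5.2, so the center L sits 5.2 in from both sides at L = (-19.80, -48.10). That places the tangent points at W = (-25.00, -48.10) on PW and G = (-19.80, -53.30) on GB. Then |KG| = |G − K| = 56.86.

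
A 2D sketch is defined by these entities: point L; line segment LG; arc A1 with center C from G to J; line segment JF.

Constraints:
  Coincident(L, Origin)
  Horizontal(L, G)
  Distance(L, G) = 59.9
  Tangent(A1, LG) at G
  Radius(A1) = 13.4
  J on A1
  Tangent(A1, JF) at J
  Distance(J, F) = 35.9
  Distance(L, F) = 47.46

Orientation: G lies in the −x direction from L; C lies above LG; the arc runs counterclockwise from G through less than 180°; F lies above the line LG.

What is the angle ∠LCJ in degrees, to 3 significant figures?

18.9°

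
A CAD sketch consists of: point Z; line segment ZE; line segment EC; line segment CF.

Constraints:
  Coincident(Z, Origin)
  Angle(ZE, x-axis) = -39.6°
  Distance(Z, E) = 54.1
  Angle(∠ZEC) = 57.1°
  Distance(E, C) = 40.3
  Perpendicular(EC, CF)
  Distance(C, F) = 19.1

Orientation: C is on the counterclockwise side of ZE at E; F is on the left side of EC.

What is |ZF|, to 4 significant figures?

28.50

Z is at the origin; ZE runs at -39.6° with length 54.1, so E = 54.1·(cos -39.6°, sin -39.6°) = (41.68, -34.48). ∠ZEC = 57.1°, so EC runs at -39.6° + (180° − 57.1°) = 83.30° from the x-axis; with |EC| = 40.3, C = E + 40.3·(cos 83.30°, sin 83.30°) = (46.39, 5.540). EC ⟂ CF; with |CF| = 19.1 on the left of EC, F = C + 19.1·(-0.9932, 0.1167) = (27.42, 7.769). Then |ZF| = |F − Z| = 28.50.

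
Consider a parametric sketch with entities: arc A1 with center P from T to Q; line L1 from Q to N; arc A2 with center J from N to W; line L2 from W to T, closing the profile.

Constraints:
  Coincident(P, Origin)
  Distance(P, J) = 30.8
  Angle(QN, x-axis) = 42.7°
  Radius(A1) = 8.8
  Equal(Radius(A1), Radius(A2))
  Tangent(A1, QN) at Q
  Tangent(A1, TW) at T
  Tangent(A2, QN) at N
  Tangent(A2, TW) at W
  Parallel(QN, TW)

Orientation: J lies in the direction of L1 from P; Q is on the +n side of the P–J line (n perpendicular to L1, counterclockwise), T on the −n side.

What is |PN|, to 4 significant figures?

32.03

The slot axis is L1's direction at 42.7°, so u = (cos 42.7°, sin 42.7°) = (0.7349, 0.6782) and n = (−sin 42.7°, cos 42.7°) = (-0.6782, 0.7349). P is at the origin and J lies 30.8 along u from P, so J = 30.8·u = (22.64, 20.89). Tangency of A1 to both parallel lines with radius 8.8 puts Q and T at P ± 8.8·n: Q = (-5.968, 6.467), T = (5.968, -6.467). Equal radii place N and W the same way about J: N = J + 8.8·n = (16.67, 27.35), W = J − 8.8·n = (28.60, 14.42). Then |PN| = |N − P| = 32.03.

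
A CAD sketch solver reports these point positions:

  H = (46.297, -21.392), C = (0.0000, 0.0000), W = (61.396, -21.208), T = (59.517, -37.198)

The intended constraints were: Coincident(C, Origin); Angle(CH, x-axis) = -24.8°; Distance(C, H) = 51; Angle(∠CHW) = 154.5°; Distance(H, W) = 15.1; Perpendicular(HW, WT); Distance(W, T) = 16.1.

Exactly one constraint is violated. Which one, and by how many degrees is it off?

Perpendicular(HW, WT) — off by 7.40°.

C = (0.00, 0.00) ✓; CH at -24.80° ✓; |CH| = 51.00 ✓; ∠CHW = 154.5° ✓; |HW| = 15.10 ✓; ∠(HW, WT) = 97.40° ✗; |WT| = 16.10 ✓.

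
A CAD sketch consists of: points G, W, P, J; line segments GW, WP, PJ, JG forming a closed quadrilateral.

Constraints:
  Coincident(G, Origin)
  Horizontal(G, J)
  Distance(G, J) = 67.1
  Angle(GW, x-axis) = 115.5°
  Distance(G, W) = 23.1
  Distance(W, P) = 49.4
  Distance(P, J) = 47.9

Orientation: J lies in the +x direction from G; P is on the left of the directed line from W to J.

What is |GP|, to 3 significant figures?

52.2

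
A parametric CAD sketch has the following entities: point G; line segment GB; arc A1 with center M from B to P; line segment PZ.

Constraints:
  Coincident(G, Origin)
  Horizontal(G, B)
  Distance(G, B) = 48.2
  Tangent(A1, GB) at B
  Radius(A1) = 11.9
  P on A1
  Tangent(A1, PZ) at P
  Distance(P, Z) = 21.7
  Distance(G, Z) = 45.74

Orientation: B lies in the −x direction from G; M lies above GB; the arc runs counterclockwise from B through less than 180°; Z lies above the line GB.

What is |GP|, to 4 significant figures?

37.81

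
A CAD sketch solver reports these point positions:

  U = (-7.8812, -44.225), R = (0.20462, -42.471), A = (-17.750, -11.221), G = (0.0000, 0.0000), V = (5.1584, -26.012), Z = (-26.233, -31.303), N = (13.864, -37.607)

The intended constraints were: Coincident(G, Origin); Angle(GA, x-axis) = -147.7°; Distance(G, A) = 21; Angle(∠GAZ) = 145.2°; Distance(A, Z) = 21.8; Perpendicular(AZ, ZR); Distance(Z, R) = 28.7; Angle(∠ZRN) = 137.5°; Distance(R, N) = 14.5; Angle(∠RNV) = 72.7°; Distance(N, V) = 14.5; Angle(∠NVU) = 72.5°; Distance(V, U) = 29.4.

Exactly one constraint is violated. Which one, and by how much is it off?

Distance(V, U) = 29.4 — off by 7.00.

G = (0.00, 0.00) ✓; GA at -147.7° ✓; |GA| = 21.00 ✓; ∠GAZ = 145.2° ✓; |AZ| = 21.80 ✓; ∠(AZ, ZR) = 90.00° ✓; |ZR| = 28.70 ✓; ∠ZRN = 137.5° ✓; |RN| = 14.50 ✓; ∠RNV = 72.70° ✓; |NV| = 14.50 ✓; ∠NVU = 72.50° ✓; |VU| = 22.40 ✗.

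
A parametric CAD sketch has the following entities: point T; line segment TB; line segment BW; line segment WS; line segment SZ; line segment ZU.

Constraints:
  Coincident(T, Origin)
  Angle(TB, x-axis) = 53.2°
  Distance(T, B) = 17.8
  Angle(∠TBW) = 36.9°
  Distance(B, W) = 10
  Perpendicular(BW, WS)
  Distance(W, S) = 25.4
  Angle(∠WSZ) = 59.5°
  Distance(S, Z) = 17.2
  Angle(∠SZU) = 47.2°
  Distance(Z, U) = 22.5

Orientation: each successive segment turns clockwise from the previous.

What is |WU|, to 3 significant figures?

12.2

∠WSZ = 59.5° gives SZ at 59.6° from the x-axis; with |SZ| = 17.2, Z = (-6.02, 19.0). ∠SZU = 47.2° gives ZU at -73.2° from the x-axis; with |ZU| = 22.5, U = (0.487, -2.50). Then |WU| = |U − W| = 12.2.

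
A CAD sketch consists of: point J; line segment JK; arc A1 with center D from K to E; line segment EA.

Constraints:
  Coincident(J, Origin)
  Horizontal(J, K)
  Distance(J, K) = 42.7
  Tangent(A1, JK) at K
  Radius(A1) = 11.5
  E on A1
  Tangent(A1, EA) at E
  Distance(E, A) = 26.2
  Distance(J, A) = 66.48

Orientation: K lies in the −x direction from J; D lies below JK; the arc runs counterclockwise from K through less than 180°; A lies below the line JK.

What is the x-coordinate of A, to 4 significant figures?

-55.01

J is at the origin; J and K share the same y with |JK| = 42.7 and K on the −x side, so K = (-42.70, 0.000). Since A1 is tangent to JK there, DK ⟂ JK, so D = K + (0, -11.5) = (-42.70, -11.50). Since DE ⟂ EA (tangency), |DA| = √(11.5² + 26.2²) = 28.61 regardless of where E sits on A1. So A lies on both circle(J, 66.48) and circle(D, 28.61); the below-JK intersection is A = (-55.01, -37.33). E is the foot of the tangent from A: E = (-54.19, -11.14).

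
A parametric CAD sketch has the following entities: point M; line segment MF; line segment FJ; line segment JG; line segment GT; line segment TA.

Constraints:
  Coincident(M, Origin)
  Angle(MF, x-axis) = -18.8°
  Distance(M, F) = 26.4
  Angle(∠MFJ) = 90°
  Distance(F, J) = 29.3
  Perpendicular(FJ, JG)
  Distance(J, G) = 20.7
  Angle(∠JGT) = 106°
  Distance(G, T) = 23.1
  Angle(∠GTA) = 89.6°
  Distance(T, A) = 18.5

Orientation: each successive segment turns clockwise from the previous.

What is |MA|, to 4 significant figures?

17.28

∠JGT = 106.0° gives GT at 87.20° from the x-axis; with |GT| = 23.1, T = (-2.918, -6.501). ∠GTA = 89.6° gives TA at -3.200° from the x-axis; with |TA| = 18.5, A = (15.55, -7.534). Then |MA| = |A − M| = 17.28.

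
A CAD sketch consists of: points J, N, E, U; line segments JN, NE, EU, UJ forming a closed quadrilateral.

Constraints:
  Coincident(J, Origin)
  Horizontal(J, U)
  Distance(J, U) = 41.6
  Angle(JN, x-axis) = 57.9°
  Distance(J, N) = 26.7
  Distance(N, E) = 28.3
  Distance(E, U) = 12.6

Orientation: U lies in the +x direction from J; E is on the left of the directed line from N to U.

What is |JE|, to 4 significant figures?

42.54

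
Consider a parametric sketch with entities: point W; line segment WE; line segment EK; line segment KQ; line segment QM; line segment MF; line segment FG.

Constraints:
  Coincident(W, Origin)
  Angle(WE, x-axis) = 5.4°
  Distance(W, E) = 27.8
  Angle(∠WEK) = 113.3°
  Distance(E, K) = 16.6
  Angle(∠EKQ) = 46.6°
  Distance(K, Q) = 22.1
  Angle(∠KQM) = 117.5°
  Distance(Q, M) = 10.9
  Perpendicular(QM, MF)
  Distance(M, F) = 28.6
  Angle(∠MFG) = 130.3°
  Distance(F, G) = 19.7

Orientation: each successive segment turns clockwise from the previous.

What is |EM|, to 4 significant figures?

15.91

∠EKQ = 46.6° gives KQ at 165.3° from the x-axis; with |KQ| = 22.1, Q = (14.27, -6.336). ∠KQM = 117.5° gives QM at 102.8° from the x-axis; with |QM| = 10.9, M = (11.86, 4.293). Then |EM| = |M − E| = 15.91.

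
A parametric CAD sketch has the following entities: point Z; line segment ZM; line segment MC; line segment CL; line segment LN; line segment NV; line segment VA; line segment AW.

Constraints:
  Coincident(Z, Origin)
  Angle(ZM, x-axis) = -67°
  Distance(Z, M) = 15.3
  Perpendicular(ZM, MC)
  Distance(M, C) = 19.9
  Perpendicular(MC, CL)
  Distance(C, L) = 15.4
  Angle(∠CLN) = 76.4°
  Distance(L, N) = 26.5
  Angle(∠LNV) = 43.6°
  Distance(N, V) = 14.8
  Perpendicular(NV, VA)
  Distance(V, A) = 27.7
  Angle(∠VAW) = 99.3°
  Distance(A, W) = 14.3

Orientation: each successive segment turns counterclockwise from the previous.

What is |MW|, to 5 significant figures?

36.153

Z is at the origin; ZM runs at -67.0° with length 15.3, so M = (5.9782, -14.084). ZM ⟂ MC, so MC runs at 23.000°; with |MC| = 19.9, C = (24.296, -6.3082). MC is perpendicular to CL, so CL runs at 113.00°; with |CL| = 15.4, L = (18.279, 7.8676). ∠CLN = 76.4° gives LN at -143.40° from the x-axis; with |LN| = 26.5, N = (-2.9957, -7.9324). ∠LNV = 43.6° gives NV at -7.0000° from the x-axis; with |NV| = 14.8, V = (11.694, -9.7360). The perpendicularity gives VA at right angles to NV, so VA runs at 83.000°; with |VA| = 27.7, A = (15.070, 17.758). ∠VAW = 99.3° gives AW at 163.70° from the x-axis; with |AW| = 14.3, W = (1.3446, 21.771). Then |MW| = |W − M| = 36.153.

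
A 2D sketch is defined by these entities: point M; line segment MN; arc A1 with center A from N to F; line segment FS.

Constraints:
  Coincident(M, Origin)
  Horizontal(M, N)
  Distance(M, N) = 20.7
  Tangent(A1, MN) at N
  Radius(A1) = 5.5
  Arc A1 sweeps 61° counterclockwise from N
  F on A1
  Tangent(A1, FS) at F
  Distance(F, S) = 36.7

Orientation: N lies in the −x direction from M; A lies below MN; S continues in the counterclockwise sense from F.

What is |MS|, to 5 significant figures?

55.636

M is at the origin; M and N share the same y with |MN| = 20.7 and N on the −x side, so N = (-20.700, 0.0000). A1 meets MN tangentially, so AN is at right angles to MN, so A = N + (0, -5.5) = (-20.700, -5.5000). On A1, N sits at bearing 90° from A; a 61° counterclockwise sweep puts F at bearing 151°, so F = A + 5.5·(cos 151°, sin 151°) = (-25.510, -2.8335). A1 meets FS tangentially, so AF is at right angles to FS, so FS runs along (−sin 151°, cos 151°); with |FS| = 36.7, S = (-43.303, -34.932). Then |MS| = |S − M| = 55.636.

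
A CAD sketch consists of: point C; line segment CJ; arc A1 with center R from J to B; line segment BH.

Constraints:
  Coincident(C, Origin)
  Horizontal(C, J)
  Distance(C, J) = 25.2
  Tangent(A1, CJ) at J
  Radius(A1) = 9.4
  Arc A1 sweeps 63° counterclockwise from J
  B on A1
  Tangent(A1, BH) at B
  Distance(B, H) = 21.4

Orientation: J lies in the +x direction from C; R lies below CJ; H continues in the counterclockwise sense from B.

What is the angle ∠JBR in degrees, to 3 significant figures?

58.5°

Tangency of A1 to CJ means the radius RJ is perpendicular to CJ, so R = J + (0, -9.4) = (25.2, -9.40). On A1, J sits at bearing 90° from R; a 63° counterclockwise sweep puts B at bearing 153°, so B = R + 9.4·(cos 153°, sin 153°) = (16.8, -5.13). Then cos ∠JBR = BJ·BR / (|BJ||BR|), giving 58.5°.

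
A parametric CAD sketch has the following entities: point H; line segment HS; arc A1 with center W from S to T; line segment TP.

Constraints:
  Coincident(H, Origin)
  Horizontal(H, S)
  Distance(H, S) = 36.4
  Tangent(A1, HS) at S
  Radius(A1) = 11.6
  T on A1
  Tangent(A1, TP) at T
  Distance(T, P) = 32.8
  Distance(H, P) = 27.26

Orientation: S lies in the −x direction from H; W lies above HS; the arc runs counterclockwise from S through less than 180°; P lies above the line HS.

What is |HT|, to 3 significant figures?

28.4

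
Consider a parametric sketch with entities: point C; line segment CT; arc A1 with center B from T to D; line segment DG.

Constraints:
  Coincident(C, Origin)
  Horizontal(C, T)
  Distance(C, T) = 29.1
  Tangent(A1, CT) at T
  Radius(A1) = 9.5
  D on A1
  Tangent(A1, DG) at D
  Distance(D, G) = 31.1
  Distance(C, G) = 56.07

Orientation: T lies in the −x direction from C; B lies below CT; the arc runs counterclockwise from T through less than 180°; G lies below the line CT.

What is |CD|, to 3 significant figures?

39.7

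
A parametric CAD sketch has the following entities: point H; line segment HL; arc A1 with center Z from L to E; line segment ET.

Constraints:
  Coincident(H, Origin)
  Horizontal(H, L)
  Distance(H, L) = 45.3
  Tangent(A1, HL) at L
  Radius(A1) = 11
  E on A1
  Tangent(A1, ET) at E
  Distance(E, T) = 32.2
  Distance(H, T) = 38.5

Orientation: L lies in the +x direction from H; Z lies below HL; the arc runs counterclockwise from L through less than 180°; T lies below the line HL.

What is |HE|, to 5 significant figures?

36.224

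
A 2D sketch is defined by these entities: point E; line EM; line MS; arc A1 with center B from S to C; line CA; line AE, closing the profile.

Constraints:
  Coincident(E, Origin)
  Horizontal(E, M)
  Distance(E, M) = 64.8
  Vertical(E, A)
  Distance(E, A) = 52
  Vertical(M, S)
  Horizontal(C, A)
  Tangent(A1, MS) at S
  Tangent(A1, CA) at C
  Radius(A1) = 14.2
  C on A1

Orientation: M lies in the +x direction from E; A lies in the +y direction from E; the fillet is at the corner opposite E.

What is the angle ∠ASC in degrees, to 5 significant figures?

32.640°

E is at the origin; E and M share the same y with |EM| = 64.8 and M on the +x side, so M = (64.800, 0.0000). E and A share the same x with |EA| = 52.0 and A on the +y side, so A = (0.0000, 52.000). The virtual corner opposite E is at (64.800, 52.000). A1 meets MS tangentially, so BS is at right angles to MS and A1 meets CA tangentially, so BC is at right angles to CA, with radius 14.2, so the center B sits 14.2 in from both sides at B = (50.600, 37.800). That places the tangent points at S = (64.800, 37.800) on MS and C = (50.600, 52.000) on CA. Then cos ∠ASC = SA·SC / (|SA||SC|), giving 32.640°.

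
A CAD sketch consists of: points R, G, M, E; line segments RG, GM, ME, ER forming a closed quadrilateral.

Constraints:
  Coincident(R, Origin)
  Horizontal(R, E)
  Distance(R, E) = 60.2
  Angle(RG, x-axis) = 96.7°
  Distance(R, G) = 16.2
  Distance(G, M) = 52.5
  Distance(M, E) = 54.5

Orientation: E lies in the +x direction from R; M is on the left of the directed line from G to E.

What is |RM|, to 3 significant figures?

62.9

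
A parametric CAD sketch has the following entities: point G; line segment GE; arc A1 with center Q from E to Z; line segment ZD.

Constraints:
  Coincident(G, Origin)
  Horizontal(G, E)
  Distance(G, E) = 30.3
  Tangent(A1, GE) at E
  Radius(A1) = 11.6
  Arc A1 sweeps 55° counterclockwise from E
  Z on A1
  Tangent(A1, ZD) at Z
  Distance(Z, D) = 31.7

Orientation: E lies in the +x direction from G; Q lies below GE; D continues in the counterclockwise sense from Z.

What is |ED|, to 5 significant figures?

41.498

On A1, E sits at bearing 90° from Q; a 55° counterclockwise sweep puts Z at bearing 145°, so Z = Q + 11.6·(cos 145°, sin 145°) = (20.798, -4.9465). The tangent condition forces QZ to be normal to ZD, so ZD runs along (−sin 145°, cos 145°); with |ZD| = 31.7, D = (2.6155, -30.914). Then |ED| = |D − E| = 41.498.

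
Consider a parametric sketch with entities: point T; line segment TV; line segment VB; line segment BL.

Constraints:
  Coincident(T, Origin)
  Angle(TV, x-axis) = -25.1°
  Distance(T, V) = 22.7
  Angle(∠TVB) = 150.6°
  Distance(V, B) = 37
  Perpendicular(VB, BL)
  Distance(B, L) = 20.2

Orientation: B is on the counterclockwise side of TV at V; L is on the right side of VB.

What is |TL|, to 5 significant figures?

64.854

T is at the origin; TV runs at -25.1° with length 22.7, so V = 22.7·(cos -25.1°, sin -25.1°) = (20.556, -9.6293). ∠TVB = 150.6°, so VB runs at -25.1° + (180° − 150.6°) = 4.3000° from the x-axis; with |VB| = 37.0, B = V + 37.0·(cos 4.3000°, sin 4.3000°) = (57.452, -6.8551). VB ⟂ BL; with |BL| = 20.2 on the right of VB, L = B + 20.2·(0.074979, -0.99719) = (58.967, -26.998). Then |TL| = |L − T| = 64.854.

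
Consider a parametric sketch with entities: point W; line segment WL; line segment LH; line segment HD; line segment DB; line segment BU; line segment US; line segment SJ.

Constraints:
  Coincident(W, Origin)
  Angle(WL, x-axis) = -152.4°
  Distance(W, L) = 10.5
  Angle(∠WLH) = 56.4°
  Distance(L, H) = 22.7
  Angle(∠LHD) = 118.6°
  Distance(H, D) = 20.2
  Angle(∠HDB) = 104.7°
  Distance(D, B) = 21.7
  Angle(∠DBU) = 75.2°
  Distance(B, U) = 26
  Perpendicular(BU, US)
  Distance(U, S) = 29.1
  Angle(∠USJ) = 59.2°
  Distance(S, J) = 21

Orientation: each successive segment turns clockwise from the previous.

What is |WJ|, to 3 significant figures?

24.5

BU ⟂ US, so US runs at 112°; with |US| = 29.1, S = (-10.3, 25.1). ∠USJ = 59.2° gives SJ at -8.30° from the x-axis; with |SJ| = 21.0, J = (10.5, 22.1). Then |WJ| = |J − W| = 24.5.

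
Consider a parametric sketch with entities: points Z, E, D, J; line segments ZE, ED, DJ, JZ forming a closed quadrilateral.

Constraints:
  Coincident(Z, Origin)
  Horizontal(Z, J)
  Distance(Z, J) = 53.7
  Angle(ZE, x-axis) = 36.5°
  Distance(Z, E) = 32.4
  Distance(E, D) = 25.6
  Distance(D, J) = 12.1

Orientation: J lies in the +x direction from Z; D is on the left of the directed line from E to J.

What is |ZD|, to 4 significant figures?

51.82

Z is at the origin; Z and J share the same y with |ZJ| = 53.7 and J in +x, so J = (53.7, 0). ZE runs at 36.5° with |ZE| = 32.4, so E = (26.04, 19.27). D is determined by |ED| = 25.6 and |DJ| = 12.1 together: it lies at the intersection of circle(E, 25.6) and circle(J, 12.1). With |EJ| = 33.71, the foot of the radical line on EJ is 24.40 from E and the perpendicular offset is √(25.6² − 24.40²) = 7.735. Taking the left-of-EJ solution: D = (50.49, 11.67).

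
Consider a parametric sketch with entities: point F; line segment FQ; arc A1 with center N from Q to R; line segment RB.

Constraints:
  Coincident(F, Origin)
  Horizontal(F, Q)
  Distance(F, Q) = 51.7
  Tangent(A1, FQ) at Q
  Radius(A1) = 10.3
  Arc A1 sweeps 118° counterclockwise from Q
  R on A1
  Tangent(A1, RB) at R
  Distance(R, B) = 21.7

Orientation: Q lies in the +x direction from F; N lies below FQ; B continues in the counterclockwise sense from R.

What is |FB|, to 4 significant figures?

62.95

F is at the origin; FQ is horizontal with |FQ| = 51.7 and Q on the +x side, so Q = (51.70, 0.000). A1 meets FQ tangentially, so NQ is at right angles to FQ, so N = Q + (0, -10.3) = (51.70, -10.30). On A1, Q sits at bearing 90° from N; a 118° counterclockwise sweep puts R at bearing 208°, so R = N + 10.3·(cos 208°, sin 208°) = (42.61, -15.14). The tangent condition forces NR to be normal to RB, so RB runs along (−sin 208°, cos 208°); with |RB| = 21.7, B = (52.79, -34.30). Then |FB| = |B − F| = 62.95.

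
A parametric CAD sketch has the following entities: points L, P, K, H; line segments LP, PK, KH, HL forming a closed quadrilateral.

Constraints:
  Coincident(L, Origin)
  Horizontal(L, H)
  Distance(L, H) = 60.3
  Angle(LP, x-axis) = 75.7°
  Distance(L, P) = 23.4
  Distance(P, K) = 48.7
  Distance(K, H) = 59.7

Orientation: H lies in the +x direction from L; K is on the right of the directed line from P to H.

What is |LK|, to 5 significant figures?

26.835

L is at the origin; LH is horizontal with |LH| = 60.3 and H in +x, so H = (60.3, 0). LP runs at 75.7° with |LP| = 23.4, so P = (5.7798, 22.675). K is determined by |PK| = 48.7 and |KH| = 59.7 together: it lies at the intersection of circle(P, 48.7) and circle(H, 59.7). With |PH| = 59.048, the foot of the radical line on PH is 19.427 from P and the perpendicular offset is √(48.7² − 19.427²) = 44.657. Taking the right-of-PH solution: K = (6.5681, -26.019).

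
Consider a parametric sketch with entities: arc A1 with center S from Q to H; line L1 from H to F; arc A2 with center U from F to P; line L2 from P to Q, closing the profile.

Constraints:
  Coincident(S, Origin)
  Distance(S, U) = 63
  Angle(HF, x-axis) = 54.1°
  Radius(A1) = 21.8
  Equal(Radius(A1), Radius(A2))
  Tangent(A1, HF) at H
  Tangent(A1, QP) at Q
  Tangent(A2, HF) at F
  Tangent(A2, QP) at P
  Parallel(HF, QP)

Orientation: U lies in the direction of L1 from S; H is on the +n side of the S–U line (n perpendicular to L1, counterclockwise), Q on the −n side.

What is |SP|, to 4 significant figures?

66.67

The slot axis is L1's direction at 54.1°, so u = (cos 54.1°, sin 54.1°) = (0.5864, 0.8100) and n = (−sin 54.1°, cos 54.1°) = (-0.8100, 0.5864). S is at the origin and U lies 63.0 along u from S, so U = 63.0·u = (36.94, 51.03). Tangency of A1 to both parallel lines with radius 21.8 puts H and Q at S ± 21.8·n: H = (-17.66, 12.78), Q = (17.66, -12.78). Equal radii place F and P the same way about U: F = U + 21.8·n = (19.28, 63.82), P = U − 21.8·n = (54.60, 38.25). Then |SP| = |P − S| = 66.67.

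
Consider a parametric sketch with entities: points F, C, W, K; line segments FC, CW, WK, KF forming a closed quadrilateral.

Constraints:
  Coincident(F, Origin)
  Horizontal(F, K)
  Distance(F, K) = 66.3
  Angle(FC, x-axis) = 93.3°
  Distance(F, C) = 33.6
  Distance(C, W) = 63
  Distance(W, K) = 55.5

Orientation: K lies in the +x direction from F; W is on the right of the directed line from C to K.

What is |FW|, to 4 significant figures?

31.65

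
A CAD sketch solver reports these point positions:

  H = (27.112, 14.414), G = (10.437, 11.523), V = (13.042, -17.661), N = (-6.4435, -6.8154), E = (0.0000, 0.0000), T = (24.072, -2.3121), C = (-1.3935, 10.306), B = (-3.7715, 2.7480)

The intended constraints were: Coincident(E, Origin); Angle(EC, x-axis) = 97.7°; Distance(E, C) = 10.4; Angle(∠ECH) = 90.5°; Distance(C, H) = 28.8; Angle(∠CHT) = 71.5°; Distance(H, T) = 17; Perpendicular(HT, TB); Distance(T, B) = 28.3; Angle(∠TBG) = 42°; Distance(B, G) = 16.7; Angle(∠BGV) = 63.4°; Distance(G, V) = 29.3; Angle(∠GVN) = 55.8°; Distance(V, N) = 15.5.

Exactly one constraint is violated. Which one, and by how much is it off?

Distance(V, N) = 15.5 — off by 6.80.

E = (0.00, 0.00) ✓; EC at 97.70° ✓; |EC| = 10.40 ✓; ∠ECH = 90.50° ✓; |CH| = 28.80 ✓; ∠CHT = 71.50° ✓; |HT| = 17.00 ✓; ∠(HT, TB) = 90.00° ✓; |TB| = 28.30 ✓; ∠TBG = 42.00° ✓; |BG| = 16.70 ✓; ∠BGV = 63.40° ✓; |GV| = 29.30 ✓; ∠GVN = 55.80° ✓; |VN| = 22.30 ✗.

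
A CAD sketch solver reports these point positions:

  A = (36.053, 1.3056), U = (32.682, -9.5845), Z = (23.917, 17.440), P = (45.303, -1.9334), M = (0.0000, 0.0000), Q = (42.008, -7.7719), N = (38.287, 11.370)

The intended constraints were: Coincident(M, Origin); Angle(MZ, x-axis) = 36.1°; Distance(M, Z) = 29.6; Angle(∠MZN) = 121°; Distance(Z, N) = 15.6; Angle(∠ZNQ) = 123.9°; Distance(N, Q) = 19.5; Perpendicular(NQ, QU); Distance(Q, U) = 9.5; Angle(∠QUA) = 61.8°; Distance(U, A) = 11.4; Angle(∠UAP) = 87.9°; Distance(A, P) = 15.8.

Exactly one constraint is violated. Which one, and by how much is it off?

Distance(A, P) = 15.8 — off by 6.00.

M = (0.00, 0.00) ✓; MZ at 36.10° ✓; |MZ| = 29.60 ✓; ∠MZN = 121.0° ✓; |ZN| = 15.60 ✓; ∠ZNQ = 123.9° ✓; |NQ| = 19.50 ✓; ∠(NQ, QU) = 90.00° ✓; |QU| = 9.501 ✓; ∠QUA = 61.80° ✓; |UA| = 11.40 ✓; ∠UAP = 87.90° ✓; |AP| = 9.801 ✗.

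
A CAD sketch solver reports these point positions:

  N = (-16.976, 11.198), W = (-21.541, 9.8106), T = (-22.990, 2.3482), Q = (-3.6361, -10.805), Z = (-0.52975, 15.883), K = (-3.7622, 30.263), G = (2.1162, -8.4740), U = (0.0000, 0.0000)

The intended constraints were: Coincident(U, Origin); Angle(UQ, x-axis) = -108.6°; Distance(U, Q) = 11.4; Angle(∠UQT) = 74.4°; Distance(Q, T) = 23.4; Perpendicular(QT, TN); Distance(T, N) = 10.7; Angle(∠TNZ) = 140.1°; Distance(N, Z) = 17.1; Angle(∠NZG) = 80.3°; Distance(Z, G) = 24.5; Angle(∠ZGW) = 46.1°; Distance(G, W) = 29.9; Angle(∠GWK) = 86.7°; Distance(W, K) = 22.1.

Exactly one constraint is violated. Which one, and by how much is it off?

Distance(W, K) = 22.1 — off by 5.00.

U = (0.00, 0.00) ✓; UQ at -108.6° ✓; |UQ| = 11.40 ✓; ∠UQT = 74.40° ✓; |QT| = 23.40 ✓; ∠(QT, TN) = 90.00° ✓; |TN| = 10.70 ✓; ∠TNZ = 140.1° ✓; |NZ| = 17.10 ✓; ∠NZG = 80.30° ✓; |ZG| = 24.50 ✓; ∠ZGW = 46.10° ✓; |GW| = 29.90 ✓; ∠GWK = 86.70° ✓; |WK| = 27.10 ✗.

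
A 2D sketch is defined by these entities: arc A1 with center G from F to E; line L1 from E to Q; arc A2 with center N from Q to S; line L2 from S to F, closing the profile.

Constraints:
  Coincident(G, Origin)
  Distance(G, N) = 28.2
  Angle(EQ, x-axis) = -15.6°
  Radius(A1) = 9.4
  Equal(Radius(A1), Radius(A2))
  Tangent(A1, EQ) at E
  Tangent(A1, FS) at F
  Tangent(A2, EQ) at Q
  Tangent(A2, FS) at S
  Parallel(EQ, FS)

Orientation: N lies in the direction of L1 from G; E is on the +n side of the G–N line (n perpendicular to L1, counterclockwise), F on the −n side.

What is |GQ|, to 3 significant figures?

29.7

The slot axis is L1's direction at -15.6°, so u = (cos -15.6°, sin -15.6°) = (0.963, -0.269) and n = (−sin -15.6°, cos -15.6°) = (0.269, 0.963). G is at the origin and N lies 28.2 along u from G, so N = 28.2·u = (27.2, -7.58). Tangency of A1 to both parallel lines with radius 9.4 puts E and F at G ± 9.4·n: E = (2.53, 9.05), F = (-2.53, -9.05). Equal radii place Q and S the same way about N: Q = N + 9.4·n = (29.7, 1.47), S = N − 9.4·n = (24.6, -16.6). Then |GQ| = |Q − G| = 29.7.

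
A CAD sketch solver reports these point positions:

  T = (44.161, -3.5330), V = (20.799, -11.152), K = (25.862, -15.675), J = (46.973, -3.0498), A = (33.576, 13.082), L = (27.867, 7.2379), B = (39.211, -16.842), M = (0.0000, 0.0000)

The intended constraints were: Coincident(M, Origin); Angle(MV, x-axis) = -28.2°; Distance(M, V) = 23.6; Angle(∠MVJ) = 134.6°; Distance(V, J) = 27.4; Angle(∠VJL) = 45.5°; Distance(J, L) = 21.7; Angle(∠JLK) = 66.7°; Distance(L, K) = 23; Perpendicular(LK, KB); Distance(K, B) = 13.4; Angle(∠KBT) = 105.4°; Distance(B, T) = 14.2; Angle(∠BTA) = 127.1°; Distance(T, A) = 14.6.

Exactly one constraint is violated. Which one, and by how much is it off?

Distance(T, A) = 14.6 — off by 5.10.

M = (0.00, 0.00) ✓; MV at -28.20° ✓; |MV| = 23.60 ✓; ∠MVJ = 134.6° ✓; |VJ| = 27.40 ✓; ∠VJL = 45.50° ✓; |JL| = 21.70 ✓; ∠JLK = 66.70° ✓; |LK| = 23.00 ✓; ∠(LK, KB) = 90.00° ✓; |KB| = 13.40 ✓; ∠KBT = 105.4° ✓; |BT| = 14.20 ✓; ∠BTA = 127.1° ✓; |TA| = 19.70 ✗.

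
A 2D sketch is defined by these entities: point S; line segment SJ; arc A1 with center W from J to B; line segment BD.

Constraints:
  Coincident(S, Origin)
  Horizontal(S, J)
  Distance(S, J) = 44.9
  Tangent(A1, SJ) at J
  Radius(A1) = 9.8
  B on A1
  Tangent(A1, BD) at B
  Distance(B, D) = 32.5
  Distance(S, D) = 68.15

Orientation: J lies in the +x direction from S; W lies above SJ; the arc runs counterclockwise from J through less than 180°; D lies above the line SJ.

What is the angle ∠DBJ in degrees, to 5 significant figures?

133.58°

S is at the origin; SJ is horizontal with |SJ| = 44.9 and J on the +x side, so J = (44.900, 0.0000). Since A1 is tangent to SJ there, WJ ⟂ SJ, so W = J + (0, 9.8) = (44.900, 9.8000). Since WB ⟂ BD (tangency), |WD| = √(9.8² + 32.5²) = 33.945 regardless of where B sits on A1. So D lies on both circle(S, 68.15) and circle(W, 33.945); the above-SJ intersection is D = (53.078, 42.746). B is the foot of the tangent from D: B = (54.688, 10.286).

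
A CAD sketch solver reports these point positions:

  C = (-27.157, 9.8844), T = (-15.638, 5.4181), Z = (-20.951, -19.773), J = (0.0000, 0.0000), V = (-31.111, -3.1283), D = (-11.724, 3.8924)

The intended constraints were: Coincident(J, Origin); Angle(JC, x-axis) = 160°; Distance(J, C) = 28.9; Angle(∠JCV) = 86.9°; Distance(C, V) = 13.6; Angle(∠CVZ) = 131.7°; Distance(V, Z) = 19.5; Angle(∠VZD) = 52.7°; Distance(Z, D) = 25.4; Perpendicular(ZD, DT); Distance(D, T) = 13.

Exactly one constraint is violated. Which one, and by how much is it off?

Distance(D, T) = 13 — off by 8.80.

J = (0.00, 0.00) ✓; JC at 160.0° ✓; |JC| = 28.90 ✓; ∠JCV = 86.90° ✓; |CV| = 13.60 ✓; ∠CVZ = 131.7° ✓; |VZ| = 19.50 ✓; ∠VZD = 52.70° ✓; |ZD| = 25.40 ✓; ∠(ZD, DT) = 90.00° ✓; |DT| = 4.201 ✗.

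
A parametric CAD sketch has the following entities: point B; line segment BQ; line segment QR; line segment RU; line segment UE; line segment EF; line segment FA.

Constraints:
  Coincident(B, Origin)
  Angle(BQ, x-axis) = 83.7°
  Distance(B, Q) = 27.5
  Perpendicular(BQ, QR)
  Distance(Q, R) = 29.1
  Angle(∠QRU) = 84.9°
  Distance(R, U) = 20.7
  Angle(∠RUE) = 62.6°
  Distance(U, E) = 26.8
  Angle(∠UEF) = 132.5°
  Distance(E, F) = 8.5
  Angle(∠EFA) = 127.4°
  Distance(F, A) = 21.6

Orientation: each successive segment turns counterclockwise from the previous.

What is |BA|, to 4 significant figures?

48.91

B is at the origin; BQ runs at 83.7° with length 27.5, so Q = (3.018, 27.33). The perpendicularity gives QR at right angles to BQ, so QR runs at 173.7°; with |QR| = 29.1, R = (-25.91, 30.53). ∠QRU = 84.9° gives RU at -91.20° from the x-axis; with |RU| = 20.7, U = (-26.34, 9.832). ∠RUE = 62.6° gives UE at 26.20° from the x-axis; with |UE| = 26.8, E = (-2.294, 21.66). ∠UEF = 132.5° gives EF at 73.70° from the x-axis; with |EF| = 8.5, F = (0.09211, 29.82). ∠EFA = 127.4° gives FA at 126.3° from the x-axis; with |FA| = 21.6, A = (-12.70, 47.23). Then |BA| = |A − B| = 48.91.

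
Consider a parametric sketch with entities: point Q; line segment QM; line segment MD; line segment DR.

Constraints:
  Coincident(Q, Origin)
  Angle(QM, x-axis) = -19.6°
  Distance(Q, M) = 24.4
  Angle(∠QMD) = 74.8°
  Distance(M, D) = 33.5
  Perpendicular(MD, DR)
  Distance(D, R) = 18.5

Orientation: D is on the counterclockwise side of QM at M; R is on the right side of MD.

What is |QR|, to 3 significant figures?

50.0

Q is at the origin; QM runs at -19.6° with length 24.4, so M = 24.4·(cos -19.6°, sin -19.6°) = (23.0, -8.19). ∠QMD = 74.8°, so MD runs at -19.6° + (180° − 74.8°) = 85.6° from the x-axis; with |MD| = 33.5, D = M + 33.5·(cos 85.6°, sin 85.6°) = (25.6, 25.2). MD ⟂ DR; with |DR| = 18.5 on the right of MD, R = D + 18.5·(0.997, -0.0767) = (44.0, 23.8). Then |QR| = |R − Q| = 50.0.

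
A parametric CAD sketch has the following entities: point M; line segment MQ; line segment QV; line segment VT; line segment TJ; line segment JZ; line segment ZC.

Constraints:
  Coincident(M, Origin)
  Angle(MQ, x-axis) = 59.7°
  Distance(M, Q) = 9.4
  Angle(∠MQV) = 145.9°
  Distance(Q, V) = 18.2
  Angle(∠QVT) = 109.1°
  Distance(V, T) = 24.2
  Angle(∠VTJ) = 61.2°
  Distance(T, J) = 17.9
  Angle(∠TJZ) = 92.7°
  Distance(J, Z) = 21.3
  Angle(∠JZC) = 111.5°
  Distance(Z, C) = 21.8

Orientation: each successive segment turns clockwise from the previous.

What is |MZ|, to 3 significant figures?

20.0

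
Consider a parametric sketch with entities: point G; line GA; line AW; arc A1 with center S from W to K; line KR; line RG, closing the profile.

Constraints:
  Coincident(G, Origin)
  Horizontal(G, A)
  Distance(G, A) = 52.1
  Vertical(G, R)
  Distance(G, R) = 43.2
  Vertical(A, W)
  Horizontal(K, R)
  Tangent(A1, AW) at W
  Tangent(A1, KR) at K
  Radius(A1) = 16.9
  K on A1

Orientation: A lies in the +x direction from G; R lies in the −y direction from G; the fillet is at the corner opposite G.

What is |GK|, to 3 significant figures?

55.7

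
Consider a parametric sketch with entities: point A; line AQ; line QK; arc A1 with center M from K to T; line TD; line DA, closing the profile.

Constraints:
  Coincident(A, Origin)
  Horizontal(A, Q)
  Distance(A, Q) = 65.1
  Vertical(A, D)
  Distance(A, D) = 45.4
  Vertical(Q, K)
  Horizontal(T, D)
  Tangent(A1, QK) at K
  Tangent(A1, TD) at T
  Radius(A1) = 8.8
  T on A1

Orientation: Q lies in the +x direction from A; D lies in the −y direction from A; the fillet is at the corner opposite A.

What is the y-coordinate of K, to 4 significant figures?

-36.60

The virtual corner opposite A is at (65.10, -45.40). Tangency of A1 to QK means the radius MK is perpendicular to QK and tangency of A1 to TD means the radius MT is perpendicular to TD, with radius 8.8, so the center M sits 8.8 in from both sides at M = (56.30, -36.60). That places the tangent points at K = (65.10, -36.60) on QK and T = (56.30, -45.40) on TD. So K.y = -36.60.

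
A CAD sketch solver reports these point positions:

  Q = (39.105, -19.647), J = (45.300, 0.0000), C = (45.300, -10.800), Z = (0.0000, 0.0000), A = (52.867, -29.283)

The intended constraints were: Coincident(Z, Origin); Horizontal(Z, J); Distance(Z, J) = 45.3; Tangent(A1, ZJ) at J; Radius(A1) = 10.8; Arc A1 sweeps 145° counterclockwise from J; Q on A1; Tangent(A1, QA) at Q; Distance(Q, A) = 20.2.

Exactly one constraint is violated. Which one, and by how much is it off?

Distance(Q, A) = 20.2 — off by 3.40.

Z = (0.00, 0.00) ✓; Z.y = 0.00, J.y = 0.00 ✓; |ZJ| = 45.30 ✓; ∠(CJ, JZ) = 90.00° ✓; |CJ| = 10.80 ✓; bearing(C→Q) − bearing(C→J) = 145.0° ✓; |CQ| = 10.80 ✓; ∠(CQ, QA) = 90.00° ✓; |QA| = 16.80 ✗.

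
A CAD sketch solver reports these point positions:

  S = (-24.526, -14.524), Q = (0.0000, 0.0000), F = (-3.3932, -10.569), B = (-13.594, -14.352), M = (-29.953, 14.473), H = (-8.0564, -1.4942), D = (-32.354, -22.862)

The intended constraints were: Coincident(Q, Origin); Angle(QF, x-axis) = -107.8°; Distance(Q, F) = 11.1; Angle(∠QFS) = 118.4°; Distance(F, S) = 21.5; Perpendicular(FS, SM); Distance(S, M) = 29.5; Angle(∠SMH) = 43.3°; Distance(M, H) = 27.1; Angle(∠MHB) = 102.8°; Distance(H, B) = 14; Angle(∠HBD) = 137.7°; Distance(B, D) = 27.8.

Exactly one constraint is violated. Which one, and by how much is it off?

Distance(B, D) = 27.8 — off by 7.20.

Q = (0.00, 0.00) ✓; QF at -107.8° ✓; |QF| = 11.10 ✓; ∠QFS = 118.4° ✓; |FS| = 21.50 ✓; ∠(FS, SM) = 90.00° ✓; |SM| = 29.50 ✓; ∠SMH = 43.30° ✓; |MH| = 27.10 ✓; ∠MHB = 102.8° ✓; |HB| = 14.00 ✓; ∠HBD = 137.7° ✓; |BD| = 20.60 ✗.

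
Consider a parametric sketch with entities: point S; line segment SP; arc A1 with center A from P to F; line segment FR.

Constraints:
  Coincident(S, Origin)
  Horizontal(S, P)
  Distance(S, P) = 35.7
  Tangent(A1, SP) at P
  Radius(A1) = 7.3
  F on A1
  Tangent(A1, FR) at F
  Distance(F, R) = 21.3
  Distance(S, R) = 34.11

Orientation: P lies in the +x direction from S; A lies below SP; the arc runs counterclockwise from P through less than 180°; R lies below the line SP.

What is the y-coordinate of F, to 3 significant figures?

-5.19

Checks: |AP| = 7.300 ✓; |AF| = 7.300 ✓; ∠(AF, FR) = 90.00° ✓; |FR| = 21.30 ✓; |SR| = 34.11 ✓.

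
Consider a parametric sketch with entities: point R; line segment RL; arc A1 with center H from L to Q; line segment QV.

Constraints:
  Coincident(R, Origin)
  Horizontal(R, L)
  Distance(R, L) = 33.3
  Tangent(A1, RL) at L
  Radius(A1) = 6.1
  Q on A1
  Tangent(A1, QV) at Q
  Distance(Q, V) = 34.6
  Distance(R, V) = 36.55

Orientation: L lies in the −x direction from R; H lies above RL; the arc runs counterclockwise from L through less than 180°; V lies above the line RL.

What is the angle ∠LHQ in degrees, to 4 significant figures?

63.57°

R is at the origin; RL is horizontal with |RL| = 33.3 and L on the −x side, so L = (-33.30, 0.000). Since A1 is tangent to RL there, HL ⟂ RL, so H = L + (0, 6.1) = (-33.30, 6.100). Since HQ ⟂ QV (tangency), |HV| = √(6.1² + 34.6²) = 35.13 regardless of where Q sits on A1. So V lies on both circle(R, 36.55) and circle(H, 35.13); the above-RL intersection is V = (-12.44, 34.37). Q is the foot of the tangent from V: Q = (-27.84, 3.385).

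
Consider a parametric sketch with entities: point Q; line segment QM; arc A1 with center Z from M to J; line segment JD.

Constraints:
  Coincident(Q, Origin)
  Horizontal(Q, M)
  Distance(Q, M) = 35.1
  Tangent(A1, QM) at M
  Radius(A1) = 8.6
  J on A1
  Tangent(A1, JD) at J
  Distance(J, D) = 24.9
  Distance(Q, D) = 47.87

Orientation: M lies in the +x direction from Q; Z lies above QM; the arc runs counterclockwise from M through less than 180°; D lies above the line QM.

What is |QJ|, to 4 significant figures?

44.63

Checks: |QM| = 35.10 ✓; |ZJ| = 8.600 ✓; ∠(ZJ, JD) = 90.00° ✓; |JD| = 24.90 ✓; |QD| = 47.87 ✓.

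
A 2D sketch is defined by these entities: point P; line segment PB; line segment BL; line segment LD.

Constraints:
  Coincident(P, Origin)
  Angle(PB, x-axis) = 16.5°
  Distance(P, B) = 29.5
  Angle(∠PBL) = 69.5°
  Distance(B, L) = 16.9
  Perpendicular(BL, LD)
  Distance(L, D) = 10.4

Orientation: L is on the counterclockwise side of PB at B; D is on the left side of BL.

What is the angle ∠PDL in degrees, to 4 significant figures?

159.1°

P is at the origin; PB runs at 16.5° with length 29.5, so B = 29.5·(cos 16.5°, sin 16.5°) = (28.29, 8.378). ∠PBL = 69.5°, so BL runs at 16.5° + (180° − 69.5°) = 127.0° from the x-axis; with |BL| = 16.9, L = B + 16.9·(cos 127.0°, sin 127.0°) = (18.11, 21.88). BL is perpendicular to LD; with |LD| = 10.4 on the left of BL, D = L + 10.4·(-0.7986, -0.6018) = (9.809, 15.62). Then cos ∠PDL = DP·DL / (|DP||DL|), giving 159.1°.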